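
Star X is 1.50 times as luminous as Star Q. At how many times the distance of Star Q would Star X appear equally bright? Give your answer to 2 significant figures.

1.2

Equal flux requires L_X/d_X² = L_Q/d_Q², so d_X/d_Q = √(L_X/L_Q)
= √(1.50) = 1.225.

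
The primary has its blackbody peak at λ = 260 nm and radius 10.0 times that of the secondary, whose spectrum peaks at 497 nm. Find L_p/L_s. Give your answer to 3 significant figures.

Wien's law gives T ∝ 1/λ_max, so T_p/T_s = λ_s/λ_p = 497/260 = 1.912.
Then L ∝ R²T⁴ gives L_p/L_s = (10.0)² × (1.912)⁴ = 100.0 × 13.35 = 1335.

1.34×10^3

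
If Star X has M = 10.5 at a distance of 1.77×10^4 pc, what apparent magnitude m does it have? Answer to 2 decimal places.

26.74

m = M + 5 log₁₀(d/10 pc) = 10.5 + 5 log₁₀(1.77×10^4/10)
  = 10.5 + 5 × 3.248 = 10.5 + 16.24 = 26.74.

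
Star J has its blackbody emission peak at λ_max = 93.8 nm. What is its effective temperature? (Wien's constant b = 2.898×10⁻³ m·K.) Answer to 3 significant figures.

3.09×10^4 K

T = b/λ_max = 2.898×10⁻³ / (93.8×10⁻⁹) = 3.090×10^4 K.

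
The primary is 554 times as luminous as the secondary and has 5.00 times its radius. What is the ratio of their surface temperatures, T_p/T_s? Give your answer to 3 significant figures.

L ∝ R²T⁴ gives T ∝ (L/R²)^(1/4), so
T_p/T_s = (554 / 5.00²)^(1/4) = (22.16)^(1/4) = 2.170.

2.17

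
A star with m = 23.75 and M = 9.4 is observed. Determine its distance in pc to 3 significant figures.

m − M = 5 log₁₀(d/10 pc)
23.75 − (9.4) = 14.35 = 5 log₁₀(d/10)
d = 10 × 10^(14.35/5) = 10 × 10^2.870 = 7413 pc.

7.41×10^3 pc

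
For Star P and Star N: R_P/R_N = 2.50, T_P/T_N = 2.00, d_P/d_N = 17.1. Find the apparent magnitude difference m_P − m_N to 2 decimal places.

1.16

L_P/L_N = (2.50)²(2.00)⁴ = 100.0.
F_P/F_N = (L_P/L_N)/(d_P/d_N)² = 100.0/292.4 = 0.3420.
m_P − m_N = −2.5 log₁₀(0.3420) = 1.16.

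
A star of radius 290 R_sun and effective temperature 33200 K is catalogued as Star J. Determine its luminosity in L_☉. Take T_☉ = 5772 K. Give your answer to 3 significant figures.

9.21×10^7 L_☉

L/L_☉ = (R/R_☉)² (T/T_☉)⁴ = (290)² × (33200/5772)⁴
       = 8.410×10^4 × (5.752)⁴ = 8.410×10^4 × 1095 = 9.205×10^7.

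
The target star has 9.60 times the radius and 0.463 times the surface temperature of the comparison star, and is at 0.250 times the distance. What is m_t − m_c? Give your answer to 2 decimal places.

-4.58

L_t/L_c = (9.60)²(0.463)⁴ = 4.235.
F_t/F_c = (L_t/L_c)/(d_t/d_c)² = 4.235/0.06250 = 67.76.
m_t − m_c = −2.5 log₁₀(67.76) = -4.58.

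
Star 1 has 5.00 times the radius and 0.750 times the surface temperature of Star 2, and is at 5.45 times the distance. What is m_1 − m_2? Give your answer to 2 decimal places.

L_1/L_2 = (5.00)²(0.750)⁴ = 7.910.
F_1/F_2 = (L_1/L_2)/(d_1/d_2)² = 7.910/29.70 = 0.2663.
m_1 − m_2 = −2.5 log₁₀(0.2663) = 1.44.

1.44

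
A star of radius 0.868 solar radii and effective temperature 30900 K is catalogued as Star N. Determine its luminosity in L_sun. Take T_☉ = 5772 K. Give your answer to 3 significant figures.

619 L_sun

L/L_☉ = (R/R_☉)² (T/T_☉)⁴ = (0.868)² × (30900/5772)⁴
       = 0.7534 × (5.353)⁴ = 0.7534 × 821.4 = 618.8.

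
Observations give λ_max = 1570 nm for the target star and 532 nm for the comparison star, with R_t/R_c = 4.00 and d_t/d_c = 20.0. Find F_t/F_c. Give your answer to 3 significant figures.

Wien's law: T_t/T_c = λ_c/λ_t = 532/1570 = 0.3389.
L_t/L_c = (R_t/R_c)²(T_t/T_c)⁴ = (4.00)²(0.3389)⁴ = 0.2109.
F_t/F_c = (L_t/L_c)/(d_t/d_c)² = 0.2109/(20.0)² = 5.274×10^-4.

5.27×10^-4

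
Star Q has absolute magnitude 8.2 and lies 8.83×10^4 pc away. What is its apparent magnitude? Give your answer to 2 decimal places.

27.93

m = M + 5 log₁₀(d/10 pc) = 8.2 + 5 log₁₀(8.83×10^4/10)
  = 8.2 + 5 × 3.946 = 8.2 + 19.73 = 27.93.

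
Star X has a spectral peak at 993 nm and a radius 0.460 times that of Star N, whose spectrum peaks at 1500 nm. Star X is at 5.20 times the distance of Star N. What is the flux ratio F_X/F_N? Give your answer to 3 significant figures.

Wien's law: T_X/T_N = λ_N/λ_X = 1500/993 = 1.511.
L_X/L_N = (R_X/R_N)²(T_X/T_N)⁴ = (0.460)²(1.511)⁴ = 1.102.
F_X/F_N = (L_X/L_N)/(d_X/d_N)² = 1.102/(5.20)² = 0.04075.

0.0407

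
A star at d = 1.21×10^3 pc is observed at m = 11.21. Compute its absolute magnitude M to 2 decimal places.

0.80

M = m − 5 log₁₀(d/10 pc) = 11.21 − 5 log₁₀(1.21×10^3/10)
  = 11.21 − 5 × 2.083 = 11.21 − 10.41 = 0.80.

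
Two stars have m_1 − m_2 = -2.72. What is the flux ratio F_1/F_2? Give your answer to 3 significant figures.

F_1/F_2 = 10^(−(m_1 − m_2)/2.5) = 10^(2.72/2.5) = 10^1.088 = 12.25.

12.2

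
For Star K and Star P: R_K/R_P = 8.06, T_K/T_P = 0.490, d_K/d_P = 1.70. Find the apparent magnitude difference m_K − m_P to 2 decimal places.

L_K/L_P = (8.06)²(0.490)⁴ = 3.745.
F_K/F_P = (L_K/L_P)/(d_K/d_P)² = 3.745/2.890 = 1.296.
m_K − m_P = −2.5 log₁₀(1.296) = -0.28.

-0.28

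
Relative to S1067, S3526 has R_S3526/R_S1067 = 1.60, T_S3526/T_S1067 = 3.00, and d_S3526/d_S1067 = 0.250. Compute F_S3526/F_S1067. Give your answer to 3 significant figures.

L_S3526/L_S1067 = (R_S3526/R_S1067)²(T_S3526/T_S1067)⁴ = (1.60)² × (3.00)⁴ = 207.4.
F_S3526/F_S1067 = (L_S3526/L_S1067)/(d_S3526/d_S1067)² = 207.4 / (0.250)² = 3318.

3.32×10^3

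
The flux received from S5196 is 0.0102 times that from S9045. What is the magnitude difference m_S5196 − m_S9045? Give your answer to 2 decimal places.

m_S5196 − m_S9045 = −2.5 log₁₀(F_S5196/F_S9045) = −2.5 log₁₀(0.0102) = −2.5 × (-1.991) = 4.978.

4.98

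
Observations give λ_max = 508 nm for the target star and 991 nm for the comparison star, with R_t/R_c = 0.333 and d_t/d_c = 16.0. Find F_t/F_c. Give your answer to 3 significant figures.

Wien's law: T_t/T_c = λ_c/λ_t = 991/508 = 1.951.
L_t/L_c = (R_t/R_c)²(T_t/T_c)⁴ = (0.333)²(1.951)⁴ = 1.606.
F_t/F_c = (L_t/L_c)/(d_t/d_c)² = 1.606/(16.0)² = 0.006273.

0.00627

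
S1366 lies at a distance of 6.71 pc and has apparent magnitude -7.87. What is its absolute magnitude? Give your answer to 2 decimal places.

M = m − 5 log₁₀(d/10 pc) = -7.87 − 5 log₁₀(6.71/10)
  = -7.87 − 5 × -0.173 = -7.87 − -0.87 = -7.00.

-7.00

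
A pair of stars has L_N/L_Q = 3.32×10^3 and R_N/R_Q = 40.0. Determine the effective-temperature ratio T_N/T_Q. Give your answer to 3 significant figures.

L ∝ R²T⁴ gives T ∝ (L/R²)^(1/4), so
T_N/T_Q = (3.32×10^3 / 40.0²)^(1/4) = (2.075)^(1/4) = 1.200.

1.20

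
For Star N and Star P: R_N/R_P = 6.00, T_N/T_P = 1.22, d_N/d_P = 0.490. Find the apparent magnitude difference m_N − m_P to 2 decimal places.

-6.30

L_N/L_P = (6.00)²(1.22)⁴ = 79.75.
F_N/F_P = (L_N/L_P)/(d_N/d_P)² = 79.75/0.2401 = 332.2.
m_N − m_P = −2.5 log₁₀(332.2) = -6.30.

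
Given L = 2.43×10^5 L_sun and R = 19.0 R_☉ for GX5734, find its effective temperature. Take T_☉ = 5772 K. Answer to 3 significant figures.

T/T_☉ = (L/L_☉)^(1/4) / (R/R_☉)^(1/2)
T = 5772 × (2.43×10^5)^(1/4) / √(19.0) = 5772 × 22.20 / 4.359 = 2.940×10^4 K.

2.94×10^4 K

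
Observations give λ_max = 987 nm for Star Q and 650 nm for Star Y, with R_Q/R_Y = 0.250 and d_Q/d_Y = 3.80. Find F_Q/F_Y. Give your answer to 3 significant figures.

Wien's law: T_Q/T_Y = λ_Y/λ_Q = 650/987 = 0.6586.
L_Q/L_Y = (R_Q/R_Y)²(T_Q/T_Y)⁴ = (0.250)²(0.6586)⁴ = 0.01176.
F_Q/F_Y = (L_Q/L_Y)/(d_Q/d_Y)² = 0.01176/(3.80)² = 8.141×10^-4.

8.14×10^-4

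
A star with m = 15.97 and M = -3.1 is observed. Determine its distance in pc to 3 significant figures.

m − M = 5 log₁₀(d/10 pc)
15.97 − (-3.1) = 19.07 = 5 log₁₀(d/10)
d = 10 × 10^(19.07/5) = 10 × 10^3.814 = 6.516×10^4 pc.

6.52×10^4 pc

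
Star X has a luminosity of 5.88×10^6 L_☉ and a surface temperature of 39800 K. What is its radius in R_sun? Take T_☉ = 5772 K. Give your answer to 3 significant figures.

R/R_☉ = √(L/L_☉) / (T/T_☉)² = √(5.88×10^6) / (6.895)²
       = 2425 / 47.55 = 51.00.

51.0 R_sun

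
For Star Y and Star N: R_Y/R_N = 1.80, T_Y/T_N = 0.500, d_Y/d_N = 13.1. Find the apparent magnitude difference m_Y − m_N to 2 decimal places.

L_Y/L_N = (1.80)²(0.500)⁴ = 0.2025.
F_Y/F_N = (L_Y/L_N)/(d_Y/d_N)² = 0.2025/171.6 = 0.001180.
m_Y − m_N = −2.5 log₁₀(0.001180) = 7.32.

7.32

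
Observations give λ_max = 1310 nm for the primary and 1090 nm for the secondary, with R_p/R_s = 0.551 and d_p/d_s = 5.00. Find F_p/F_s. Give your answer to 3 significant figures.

0.00582

Wien's law: T_p/T_s = λ_s/λ_p = 1090/1310 = 0.8321.
L_p/L_s = (R_p/R_s)²(T_p/T_s)⁴ = (0.551)²(0.8321)⁴ = 0.1455.
F_p/F_s = (L_p/L_s)/(d_p/d_s)² = 0.1455/(5.00)² = 0.005821.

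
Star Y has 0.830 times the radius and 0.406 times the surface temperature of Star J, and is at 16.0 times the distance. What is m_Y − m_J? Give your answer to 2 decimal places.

10.34

L_Y/L_J = (0.830)²(0.406)⁴ = 0.01872.
F_Y/F_J = (L_Y/L_J)/(d_Y/d_J)² = 0.01872/256.0 = 7.312×10^-5.
m_Y − m_J = −2.5 log₁₀(7.312×10^-5) = 10.34.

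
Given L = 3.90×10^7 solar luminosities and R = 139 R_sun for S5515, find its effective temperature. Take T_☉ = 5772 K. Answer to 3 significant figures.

T/T_☉ = (L/L_☉)^(1/4) / (R/R_☉)^(1/2)
T = 5772 × (3.90×10^7)^(1/4) / √(139) = 5772 × 79.03 / 11.79 = 3.869×10^4 K.

3.87×10^4 K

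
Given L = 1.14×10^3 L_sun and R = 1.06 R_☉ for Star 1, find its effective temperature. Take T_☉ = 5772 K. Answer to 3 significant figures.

3.26×10^4 K

T/T_☉ = (L/L_☉)^(1/4) / (R/R_☉)^(1/2)
T = 5772 × (1.14×10^3)^(1/4) / √(1.06) = 5772 × 5.811 / 1.030 = 3.258×10^4 K.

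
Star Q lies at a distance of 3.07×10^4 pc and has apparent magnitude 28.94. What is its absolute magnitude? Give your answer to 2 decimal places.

11.50

M = m − 5 log₁₀(d/10 pc) = 28.94 − 5 log₁₀(3.07×10^4/10)
  = 28.94 − 5 × 3.487 = 28.94 − 17.44 = 11.50.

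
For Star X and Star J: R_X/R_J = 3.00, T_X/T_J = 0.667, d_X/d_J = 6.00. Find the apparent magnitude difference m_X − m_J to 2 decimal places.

3.26

L_X/L_J = (3.00)²(0.667)⁴ = 1.781.
F_X/F_J = (L_X/L_J)/(d_X/d_J)² = 1.781/36.00 = 0.04948.
m_X − m_J = −2.5 log₁₀(0.04948) = 3.26.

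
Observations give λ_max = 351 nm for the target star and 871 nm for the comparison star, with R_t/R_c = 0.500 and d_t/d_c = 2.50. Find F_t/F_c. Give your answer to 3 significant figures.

1.52

Wien's law: T_t/T_c = λ_c/λ_t = 871/351 = 2.481.
L_t/L_c = (R_t/R_c)²(T_t/T_c)⁴ = (0.500)²(2.481)⁴ = 9.479.
F_t/F_c = (L_t/L_c)/(d_t/d_c)² = 9.479/(2.50)² = 1.517.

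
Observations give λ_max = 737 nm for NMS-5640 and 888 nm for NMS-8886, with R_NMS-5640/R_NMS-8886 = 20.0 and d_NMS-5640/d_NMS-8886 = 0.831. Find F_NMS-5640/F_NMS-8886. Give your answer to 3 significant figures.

Wien's law: T_NMS-5640/T_NMS-8886 = λ_NMS-8886/λ_NMS-5640 = 888/737 = 1.205.
L_NMS-5640/L_NMS-8886 = (R_NMS-5640/R_NMS-8886)²(T_NMS-5640/T_NMS-8886)⁴ = (20.0)²(1.205)⁴ = 843.0.
F_NMS-5640/F_NMS-8886 = (L_NMS-5640/L_NMS-8886)/(d_NMS-5640/d_NMS-8886)² = 843.0/(0.831)² = 1221.

1.22×10^3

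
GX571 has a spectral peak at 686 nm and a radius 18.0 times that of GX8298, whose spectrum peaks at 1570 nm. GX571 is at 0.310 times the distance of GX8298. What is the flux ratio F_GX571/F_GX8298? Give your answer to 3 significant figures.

Wien's law: T_GX571/T_GX8298 = λ_GX8298/λ_GX571 = 1570/686 = 2.289.
L_GX571/L_GX8298 = (R_GX571/R_GX8298)²(T_GX571/T_GX8298)⁴ = (18.0)²(2.289)⁴ = 8889.
F_GX571/F_GX8298 = (L_GX571/L_GX8298)/(d_GX571/d_GX8298)² = 8889/(0.310)² = 9.250×10^4.

9.25×10^4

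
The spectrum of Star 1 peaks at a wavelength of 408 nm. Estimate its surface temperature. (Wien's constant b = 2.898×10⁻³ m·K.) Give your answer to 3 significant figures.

T = b/λ_max = 2.898×10⁻³ / (408×10⁻⁹) = 7103 K.

7.10×10^3 K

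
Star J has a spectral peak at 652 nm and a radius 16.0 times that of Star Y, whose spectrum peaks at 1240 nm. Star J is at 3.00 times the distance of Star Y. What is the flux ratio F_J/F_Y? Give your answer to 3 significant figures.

372

Wien's law: T_J/T_Y = λ_Y/λ_J = 1240/652 = 1.902.
L_J/L_Y = (R_J/R_Y)²(T_J/T_Y)⁴ = (16.0)²(1.902)⁴ = 3349.
F_J/F_Y = (L_J/L_Y)/(d_J/d_Y)² = 3349/(3.00)² = 372.1.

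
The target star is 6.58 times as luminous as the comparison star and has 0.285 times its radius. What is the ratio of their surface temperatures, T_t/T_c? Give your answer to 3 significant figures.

L ∝ R²T⁴ gives T ∝ (L/R²)^(1/4), so
T_t/T_c = (6.58 / 0.285²)^(1/4) = (81.01)^(1/4) = 3.000.

3.00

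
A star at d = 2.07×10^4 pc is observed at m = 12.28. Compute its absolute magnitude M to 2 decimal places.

M = m − 5 log₁₀(d/10 pc) = 12.28 − 5 log₁₀(2.07×10^4/10)
  = 12.28 − 5 × 3.316 = 12.28 − 16.58 = -4.30.

-4.30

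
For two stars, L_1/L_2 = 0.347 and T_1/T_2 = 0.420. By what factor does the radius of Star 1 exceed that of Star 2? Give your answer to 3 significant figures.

3.34

L ∝ R²T⁴ gives R ∝ √L / T², so
R_1/R_2 = √(0.347) / (0.420)² = 0.5891 / 0.1764 = 3.339.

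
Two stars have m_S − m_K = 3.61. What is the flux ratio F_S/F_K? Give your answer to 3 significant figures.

0.0360

F_S/F_K = 10^(−(m_S − m_K)/2.5) = 10^(-3.61/2.5) = 10^-1.444 = 0.03597.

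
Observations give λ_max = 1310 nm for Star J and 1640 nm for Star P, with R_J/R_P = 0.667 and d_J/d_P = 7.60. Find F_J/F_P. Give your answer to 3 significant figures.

Wien's law: T_J/T_P = λ_P/λ_J = 1640/1310 = 1.252.
L_J/L_P = (R_J/R_P)²(T_J/T_P)⁴ = (0.667)²(1.252)⁴ = 1.093.
F_J/F_P = (L_J/L_P)/(d_J/d_P)² = 1.093/(7.60)² = 0.01892.

0.0189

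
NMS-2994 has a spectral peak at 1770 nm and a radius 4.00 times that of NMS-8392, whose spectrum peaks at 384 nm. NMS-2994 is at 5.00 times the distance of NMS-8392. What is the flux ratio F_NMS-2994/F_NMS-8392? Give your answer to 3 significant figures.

0.00142

Wien's law: T_NMS-2994/T_NMS-8392 = λ_NMS-8392/λ_NMS-2994 = 384/1770 = 0.2169.
L_NMS-2994/L_NMS-8392 = (R_NMS-2994/R_NMS-8392)²(T_NMS-2994/T_NMS-8392)⁴ = (4.00)²(0.2169)⁴ = 0.03544.
F_NMS-2994/F_NMS-8392 = (L_NMS-2994/L_NMS-8392)/(d_NMS-2994/d_NMS-8392)² = 0.03544/(5.00)² = 0.001418.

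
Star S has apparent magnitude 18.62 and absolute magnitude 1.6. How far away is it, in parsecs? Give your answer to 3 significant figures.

m − M = 5 log₁₀(d/10 pc)
18.62 − (1.6) = 17.02 = 5 log₁₀(d/10)
d = 10 × 10^(17.02/5) = 10 × 10^3.404 = 2.535×10^4 pc.

2.54×10^4 pc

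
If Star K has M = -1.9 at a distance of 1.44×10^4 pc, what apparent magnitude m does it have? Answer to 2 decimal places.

13.89

m = M + 5 log₁₀(d/10 pc) = -1.9 + 5 log₁₀(1.44×10^4/10)
  = -1.9 + 5 × 3.158 = -1.9 + 15.79 = 13.89.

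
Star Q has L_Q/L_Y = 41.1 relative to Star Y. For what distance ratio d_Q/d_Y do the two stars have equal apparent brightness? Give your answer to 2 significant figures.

Equal flux requires L_Q/d_Q² = L_Y/d_Y², so d_Q/d_Y = √(L_Q/L_Y)
= √(41.1) = 6.411.

6.4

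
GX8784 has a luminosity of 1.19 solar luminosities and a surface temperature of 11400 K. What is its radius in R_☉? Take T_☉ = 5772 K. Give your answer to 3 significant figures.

0.280 R_☉

R/R_☉ = √(L/L_☉) / (T/T_☉)² = √(1.19) / (1.975)²
       = 1.091 / 3.901 = 0.2797.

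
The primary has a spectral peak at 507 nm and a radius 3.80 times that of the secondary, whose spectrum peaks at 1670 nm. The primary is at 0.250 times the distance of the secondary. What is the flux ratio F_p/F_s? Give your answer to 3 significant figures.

Wien's law: T_p/T_s = λ_s/λ_p = 1670/507 = 3.294.
L_p/L_s = (R_p/R_s)²(T_p/T_s)⁴ = (3.80)²(3.294)⁴ = 1700.
F_p/F_s = (L_p/L_s)/(d_p/d_s)² = 1700/(0.250)² = 2.720×10^4.

2.72×10^4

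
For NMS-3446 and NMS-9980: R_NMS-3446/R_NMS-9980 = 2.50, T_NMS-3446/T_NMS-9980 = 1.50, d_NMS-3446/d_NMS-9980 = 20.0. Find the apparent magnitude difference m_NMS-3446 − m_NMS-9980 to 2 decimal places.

L_NMS-3446/L_NMS-9980 = (2.50)²(1.50)⁴ = 31.64.
F_NMS-3446/F_NMS-9980 = (L_NMS-3446/L_NMS-9980)/(d_NMS-3446/d_NMS-9980)² = 31.64/400.0 = 0.07910.
m_NMS-3446 − m_NMS-9980 = −2.5 log₁₀(0.07910) = 2.75.

2.75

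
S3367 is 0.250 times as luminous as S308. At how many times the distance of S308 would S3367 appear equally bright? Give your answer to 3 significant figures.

Equal flux requires L_S3367/d_S3367² = L_S308/d_S308², so d_S3367/d_S308 = √(L_S3367/L_S308)
= √(0.250) = 0.5000.

0.500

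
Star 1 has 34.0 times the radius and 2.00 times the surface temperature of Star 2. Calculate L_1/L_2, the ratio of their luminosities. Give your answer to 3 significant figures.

1.85×10^4

From the Stefan–Boltzmann law, L ∝ R²T⁴, so
L_1/L_2 = (R_1/R_2)² (T_1/T_2)⁴ = (34.0)² × (2.00)⁴ = 1156 × 16.00 = 1.850×10^4.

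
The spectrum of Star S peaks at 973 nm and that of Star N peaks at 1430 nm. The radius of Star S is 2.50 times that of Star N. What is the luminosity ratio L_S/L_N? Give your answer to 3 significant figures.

Wien's law gives T ∝ 1/λ_max, so T_S/T_N = λ_N/λ_S = 1430/973 = 1.470.
Then L ∝ R²T⁴ gives L_S/L_N = (2.50)² × (1.470)⁴ = 6.250 × 4.665 = 29.16.

29.2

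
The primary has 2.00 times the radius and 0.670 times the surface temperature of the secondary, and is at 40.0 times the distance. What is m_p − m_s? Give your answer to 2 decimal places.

8.24

L_p/L_s = (2.00)²(0.670)⁴ = 0.8060.
F_p/F_s = (L_p/L_s)/(d_p/d_s)² = 0.8060/1600 = 5.038×10^-4.
m_p − m_s = −2.5 log₁₀(5.038×10^-4) = 8.24.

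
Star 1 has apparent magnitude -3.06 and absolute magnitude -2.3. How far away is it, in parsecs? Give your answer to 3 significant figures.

7.05 pc

m − M = 5 log₁₀(d/10 pc)
-3.06 − (-2.3) = -0.76 = 5 log₁₀(d/10)
d = 10 × 10^(-0.76/5) = 10 × 10^-0.152 = 7.047 pc.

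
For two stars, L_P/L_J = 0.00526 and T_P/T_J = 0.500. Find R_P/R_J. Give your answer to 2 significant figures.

L ∝ R²T⁴ gives R ∝ √L / T², so
R_P/R_J = √(0.00526) / (0.500)² = 0.07253 / 0.2500 = 0.2901.

0.29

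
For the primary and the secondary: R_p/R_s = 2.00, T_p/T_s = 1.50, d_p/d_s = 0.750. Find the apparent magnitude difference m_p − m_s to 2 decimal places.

-3.89

L_p/L_s = (2.00)²(1.50)⁴ = 20.25.
F_p/F_s = (L_p/L_s)/(d_p/d_s)² = 20.25/0.5625 = 36.00.
m_p − m_s = −2.5 log₁₀(36.00) = -3.89.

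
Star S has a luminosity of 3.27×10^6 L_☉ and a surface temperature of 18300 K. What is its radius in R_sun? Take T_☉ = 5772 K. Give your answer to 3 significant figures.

180 R_sun

R/R_☉ = √(L/L_☉) / (T/T_☉)² = √(3.27×10^6) / (3.170)²
       = 1808 / 10.05 = 179.9.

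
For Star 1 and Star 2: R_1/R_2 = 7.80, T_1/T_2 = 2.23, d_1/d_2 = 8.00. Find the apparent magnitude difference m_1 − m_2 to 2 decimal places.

-3.43

L_1/L_2 = (7.80)²(2.23)⁴ = 1505.
F_1/F_2 = (L_1/L_2)/(d_1/d_2)² = 1505/64.00 = 23.51.
m_1 − m_2 = −2.5 log₁₀(23.51) = -3.43.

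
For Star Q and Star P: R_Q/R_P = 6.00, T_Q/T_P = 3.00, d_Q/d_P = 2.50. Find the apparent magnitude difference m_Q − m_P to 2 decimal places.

L_Q/L_P = (6.00)²(3.00)⁴ = 2916.
F_Q/F_P = (L_Q/L_P)/(d_Q/d_P)² = 2916/6.250 = 466.6.
m_Q − m_P = −2.5 log₁₀(466.6) = -6.67.

-6.67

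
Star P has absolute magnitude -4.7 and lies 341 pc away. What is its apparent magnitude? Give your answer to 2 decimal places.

m = M + 5 log₁₀(d/10 pc) = -4.7 + 5 log₁₀(341/10)
  = -4.7 + 5 × 1.533 = -4.7 + 7.66 = 2.96.

2.96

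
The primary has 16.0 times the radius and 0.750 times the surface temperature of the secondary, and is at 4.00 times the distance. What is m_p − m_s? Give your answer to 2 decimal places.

L_p/L_s = (16.0)²(0.750)⁴ = 81.00.
F_p/F_s = (L_p/L_s)/(d_p/d_s)² = 81.00/16.00 = 5.062.
m_p − m_s = −2.5 log₁₀(5.062) = -1.76.

-1.76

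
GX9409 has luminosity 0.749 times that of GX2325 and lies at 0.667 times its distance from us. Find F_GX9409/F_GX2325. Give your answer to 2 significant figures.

1.7

F = L/(4πd²), so F_GX9409/F_GX2325 = (L_GX9409/L_GX2325) / (d_GX9409/d_GX2325)²
= 0.749 / (0.667)² = 0.749 / 0.4449 = 1.684.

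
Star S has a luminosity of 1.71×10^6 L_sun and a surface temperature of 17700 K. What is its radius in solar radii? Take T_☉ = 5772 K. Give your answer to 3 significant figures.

139 solar radii

R/R_☉ = √(L/L_☉) / (T/T_☉)² = √(1.71×10^6) / (3.067)²
       = 1308 / 9.404 = 139.1.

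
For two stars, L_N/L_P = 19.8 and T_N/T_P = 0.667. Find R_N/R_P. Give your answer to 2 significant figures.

10

L ∝ R²T⁴ gives R ∝ √L / T², so
R_N/R_P = √(19.8) / (0.667)² = 4.450 / 0.4449 = 10.00.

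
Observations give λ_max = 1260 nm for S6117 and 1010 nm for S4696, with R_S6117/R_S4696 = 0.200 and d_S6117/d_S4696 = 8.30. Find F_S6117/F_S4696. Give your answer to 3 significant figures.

2.40×10^-4

Wien's law: T_S6117/T_S4696 = λ_S4696/λ_S6117 = 1010/1260 = 0.8016.
L_S6117/L_S4696 = (R_S6117/R_S4696)²(T_S6117/T_S4696)⁴ = (0.200)²(0.8016)⁴ = 0.01651.
F_S6117/F_S4696 = (L_S6117/L_S4696)/(d_S6117/d_S4696)² = 0.01651/(8.30)² = 2.397×10^-4.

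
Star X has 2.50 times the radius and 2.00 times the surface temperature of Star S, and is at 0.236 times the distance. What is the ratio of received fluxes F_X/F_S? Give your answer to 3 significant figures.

L_X/L_S = (R_X/R_S)²(T_X/T_S)⁴ = (2.50)² × (2.00)⁴ = 100.0.
F_X/F_S = (L_X/L_S)/(d_X/d_S)² = 100.0 / (0.236)² = 1795.

1.80×10^3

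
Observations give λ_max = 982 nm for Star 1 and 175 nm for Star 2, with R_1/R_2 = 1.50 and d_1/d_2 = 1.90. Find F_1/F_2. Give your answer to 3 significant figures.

6.29×10^-4

Wien's law: T_1/T_2 = λ_2/λ_1 = 175/982 = 0.1782.
L_1/L_2 = (R_1/R_2)²(T_1/T_2)⁴ = (1.50)²(0.1782)⁴ = 0.002269.
F_1/F_2 = (L_1/L_2)/(d_1/d_2)² = 0.002269/(1.90)² = 6.286×10^-4.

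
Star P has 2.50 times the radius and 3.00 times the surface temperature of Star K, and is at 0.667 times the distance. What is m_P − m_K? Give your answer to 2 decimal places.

-7.64

L_P/L_K = (2.50)²(3.00)⁴ = 506.2.
F_P/F_K = (L_P/L_K)/(d_P/d_K)² = 506.2/0.4449 = 1138.
m_P − m_K = −2.5 log₁₀(1138) = -7.64.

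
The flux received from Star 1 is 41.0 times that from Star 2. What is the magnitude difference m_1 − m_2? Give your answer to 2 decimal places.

-4.03

m_1 − m_2 = −2.5 log₁₀(F_1/F_2) = −2.5 log₁₀(41.0) = −2.5 × (1.613) = -4.032.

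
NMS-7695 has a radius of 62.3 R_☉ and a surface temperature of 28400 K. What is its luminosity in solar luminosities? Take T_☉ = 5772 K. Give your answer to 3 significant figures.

L/L_☉ = (R/R_☉)² (T/T_☉)⁴ = (62.3)² × (28400/5772)⁴
       = 3881 × (4.920)⁴ = 3881 × 586.1 = 2.275×10^6.

2.27×10^6 solar luminosities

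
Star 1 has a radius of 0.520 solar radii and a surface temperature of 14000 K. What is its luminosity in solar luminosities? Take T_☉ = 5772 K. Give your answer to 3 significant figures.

L/L_☉ = (R/R_☉)² (T/T_☉)⁴ = (0.520)² × (14000/5772)⁴
       = 0.2704 × (2.426)⁴ = 0.2704 × 34.61 = 9.359.

9.36 solar luminosities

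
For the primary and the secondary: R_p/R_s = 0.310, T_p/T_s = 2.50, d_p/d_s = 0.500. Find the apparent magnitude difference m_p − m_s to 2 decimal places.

-2.94

L_p/L_s = (0.310)²(2.50)⁴ = 3.754.
F_p/F_s = (L_p/L_s)/(d_p/d_s)² = 3.754/0.2500 = 15.02.
m_p − m_s = −2.5 log₁₀(15.02) = -2.94.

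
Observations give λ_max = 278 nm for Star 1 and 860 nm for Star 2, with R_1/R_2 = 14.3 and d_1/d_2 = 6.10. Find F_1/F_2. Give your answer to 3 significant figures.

Wien's law: T_1/T_2 = λ_2/λ_1 = 860/278 = 3.094.
L_1/L_2 = (R_1/R_2)²(T_1/T_2)⁴ = (14.3)²(3.094)⁴ = 1.873×10^4.
F_1/F_2 = (L_1/L_2)/(d_1/d_2)² = 1.873×10^4/(6.10)² = 503.3.

503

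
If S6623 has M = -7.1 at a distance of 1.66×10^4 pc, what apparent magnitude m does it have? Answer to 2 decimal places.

m = M + 5 log₁₀(d/10 pc) = -7.1 + 5 log₁₀(1.66×10^4/10)
  = -7.1 + 5 × 3.220 = -7.1 + 16.10 = 9.00.

9.00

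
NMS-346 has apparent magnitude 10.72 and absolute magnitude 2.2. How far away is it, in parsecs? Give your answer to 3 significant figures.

m − M = 5 log₁₀(d/10 pc)
10.72 − (2.2) = 8.52 = 5 log₁₀(d/10)
d = 10 × 10^(8.52/5) = 10 × 10^1.704 = 505.8 pc.

506 pc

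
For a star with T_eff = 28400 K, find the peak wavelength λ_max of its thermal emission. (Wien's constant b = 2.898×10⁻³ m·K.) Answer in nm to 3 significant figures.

λ_max = b/T = 2.898×10⁻³ / 28400 = 1.02×10^-7 m = 102.0 nm.

102 nm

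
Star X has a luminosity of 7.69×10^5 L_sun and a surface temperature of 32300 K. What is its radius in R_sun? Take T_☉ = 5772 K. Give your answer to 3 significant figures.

28.0 R_sun

R/R_☉ = √(L/L_☉) / (T/T_☉)² = √(7.69×10^5) / (5.596)²
       = 876.9 / 31.31 = 28.00.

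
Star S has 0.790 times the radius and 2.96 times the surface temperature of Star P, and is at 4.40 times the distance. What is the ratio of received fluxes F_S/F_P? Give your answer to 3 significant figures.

L_S/L_P = (R_S/R_P)²(T_S/T_P)⁴ = (0.790)² × (2.96)⁴ = 47.91.
F_S/F_P = (L_S/L_P)/(d_S/d_P)² = 47.91 / (4.40)² = 2.475.

2.47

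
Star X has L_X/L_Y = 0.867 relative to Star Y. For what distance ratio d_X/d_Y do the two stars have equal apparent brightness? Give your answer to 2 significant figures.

0.93

Equal flux requires L_X/d_X² = L_Y/d_Y², so d_X/d_Y = √(L_X/L_Y)
= √(0.867) = 0.9311.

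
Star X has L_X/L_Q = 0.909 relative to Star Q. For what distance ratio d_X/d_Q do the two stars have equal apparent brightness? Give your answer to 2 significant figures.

0.95

Equal flux requires L_X/d_X² = L_Q/d_Q², so d_X/d_Q = √(L_X/L_Q)
= √(0.909) = 0.9534.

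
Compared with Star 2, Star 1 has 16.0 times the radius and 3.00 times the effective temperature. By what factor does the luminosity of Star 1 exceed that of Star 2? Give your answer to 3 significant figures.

2.07×10^4

From the Stefan–Boltzmann law, L ∝ R²T⁴, so
L_1/L_2 = (R_1/R_2)² (T_1/T_2)⁴ = (16.0)² × (3.00)⁴ = 256.0 × 81.00 = 2.074×10^4.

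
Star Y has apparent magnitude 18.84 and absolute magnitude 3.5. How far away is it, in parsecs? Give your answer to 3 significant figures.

m − M = 5 log₁₀(d/10 pc)
18.84 − (3.5) = 15.34 = 5 log₁₀(d/10)
d = 10 × 10^(15.34/5) = 10 × 10^3.068 = 1.169×10^4 pc.

1.17×10^4 pc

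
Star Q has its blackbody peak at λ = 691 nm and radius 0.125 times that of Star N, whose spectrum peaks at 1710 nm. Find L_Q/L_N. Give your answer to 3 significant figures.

Wien's law gives T ∝ 1/λ_max, so T_Q/T_N = λ_N/λ_Q = 1710/691 = 2.475.
Then L ∝ R²T⁴ gives L_Q/L_N = (0.125)² × (2.475)⁴ = 0.01562 × 37.50 = 0.5860.

0.586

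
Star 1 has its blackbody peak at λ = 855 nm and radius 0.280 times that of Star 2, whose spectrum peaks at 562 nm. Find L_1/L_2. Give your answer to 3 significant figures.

Wien's law gives T ∝ 1/λ_max, so T_1/T_2 = λ_2/λ_1 = 562/855 = 0.6573.
Then L ∝ R²T⁴ gives L_1/L_2 = (0.280)² × (0.6573)⁴ = 0.07840 × 0.1867 = 0.01464.

0.0146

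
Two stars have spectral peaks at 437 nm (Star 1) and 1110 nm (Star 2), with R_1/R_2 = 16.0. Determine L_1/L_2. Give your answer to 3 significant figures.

1.07×10^4

Wien's law gives T ∝ 1/λ_max, so T_1/T_2 = λ_2/λ_1 = 1110/437 = 2.540.
Then L ∝ R²T⁴ gives L_1/L_2 = (16.0)² × (2.540)⁴ = 256.0 × 41.63 = 1.066×10^4.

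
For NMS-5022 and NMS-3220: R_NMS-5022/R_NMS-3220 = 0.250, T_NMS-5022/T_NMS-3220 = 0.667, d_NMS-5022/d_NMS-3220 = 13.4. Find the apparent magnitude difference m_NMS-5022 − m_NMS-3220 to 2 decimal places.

L_NMS-5022/L_NMS-3220 = (0.250)²(0.667)⁴ = 0.01237.
F_NMS-5022/F_NMS-3220 = (L_NMS-5022/L_NMS-3220)/(d_NMS-5022/d_NMS-3220)² = 0.01237/179.6 = 6.889×10^-5.
m_NMS-5022 − m_NMS-3220 = −2.5 log₁₀(6.889×10^-5) = 10.40.

10.40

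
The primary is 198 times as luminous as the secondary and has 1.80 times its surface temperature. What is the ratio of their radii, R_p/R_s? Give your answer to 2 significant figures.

L ∝ R²T⁴ gives R ∝ √L / T², so
R_p/R_s = √(198) / (1.80)² = 14.07 / 3.240 = 4.343.

4.3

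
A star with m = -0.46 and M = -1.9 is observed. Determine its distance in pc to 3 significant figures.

m − M = 5 log₁₀(d/10 pc)
-0.46 − (-1.9) = 1.44 = 5 log₁₀(d/10)
d = 10 × 10^(1.44/5) = 10 × 10^0.288 = 19.41 pc.

19.4 pc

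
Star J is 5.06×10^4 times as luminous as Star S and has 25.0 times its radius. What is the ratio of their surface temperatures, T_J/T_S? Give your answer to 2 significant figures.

L ∝ R²T⁴ gives T ∝ (L/R²)^(1/4), so
T_J/T_S = (5.06×10^4 / 25.0²)^(1/4) = (80.96)^(1/4) = 3.000.

3.0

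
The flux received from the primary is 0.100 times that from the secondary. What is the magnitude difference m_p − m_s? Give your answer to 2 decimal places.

m_p − m_s = −2.5 log₁₀(F_p/F_s) = −2.5 log₁₀(0.100) = −2.5 × (-1.000) = 2.500.

2.50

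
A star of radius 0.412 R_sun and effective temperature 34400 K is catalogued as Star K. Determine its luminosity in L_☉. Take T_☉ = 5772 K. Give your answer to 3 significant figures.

214 L_☉

L/L_☉ = (R/R_☉)² (T/T_☉)⁴ = (0.412)² × (34400/5772)⁴
       = 0.1697 × (5.960)⁴ = 0.1697 × 1262 = 214.2.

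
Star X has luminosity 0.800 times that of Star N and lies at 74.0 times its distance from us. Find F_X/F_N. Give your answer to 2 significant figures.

F = L/(4πd²), so F_X/F_N = (L_X/L_N) / (d_X/d_N)²
= 0.800 / (74.0)² = 0.800 / 5476 = 1.461×10^-4.

1.5×10^-4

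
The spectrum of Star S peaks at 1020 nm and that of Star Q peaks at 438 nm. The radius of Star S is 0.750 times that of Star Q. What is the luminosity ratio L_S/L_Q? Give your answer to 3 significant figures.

Wien's law gives T ∝ 1/λ_max, so T_S/T_Q = λ_Q/λ_S = 438/1020 = 0.4294.
Then L ∝ R²T⁴ gives L_S/L_Q = (0.750)² × (0.4294)⁴ = 0.5625 × 0.03400 = 0.01913.

0.0191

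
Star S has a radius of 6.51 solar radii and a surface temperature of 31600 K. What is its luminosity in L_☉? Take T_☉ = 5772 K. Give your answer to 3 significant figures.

L/L_☉ = (R/R_☉)² (T/T_☉)⁴ = (6.51)² × (31600/5772)⁴
       = 42.38 × (5.475)⁴ = 42.38 × 898.3 = 3.807×10^4.

3.81×10^4 L_☉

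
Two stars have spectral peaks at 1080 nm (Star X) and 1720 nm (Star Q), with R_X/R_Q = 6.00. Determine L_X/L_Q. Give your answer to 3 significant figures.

Wien's law gives T ∝ 1/λ_max, so T_X/T_Q = λ_Q/λ_X = 1720/1080 = 1.593.
Then L ∝ R²T⁴ gives L_X/L_Q = (6.00)² × (1.593)⁴ = 36.00 × 6.433 = 231.6.

232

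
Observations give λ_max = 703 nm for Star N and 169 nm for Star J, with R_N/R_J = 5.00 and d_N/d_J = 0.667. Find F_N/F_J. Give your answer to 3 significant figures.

Wien's law: T_N/T_J = λ_J/λ_N = 169/703 = 0.2404.
L_N/L_J = (R_N/R_J)²(T_N/T_J)⁴ = (5.00)²(0.2404)⁴ = 0.08350.
F_N/F_J = (L_N/L_J)/(d_N/d_J)² = 0.08350/(0.667)² = 0.1877.

0.188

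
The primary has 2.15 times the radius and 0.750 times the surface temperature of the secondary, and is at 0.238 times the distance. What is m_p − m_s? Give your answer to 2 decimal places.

-3.53

L_p/L_s = (2.15)²(0.750)⁴ = 1.463.
F_p/F_s = (L_p/L_s)/(d_p/d_s)² = 1.463/0.05664 = 25.82.
m_p − m_s = −2.5 log₁₀(25.82) = -3.53.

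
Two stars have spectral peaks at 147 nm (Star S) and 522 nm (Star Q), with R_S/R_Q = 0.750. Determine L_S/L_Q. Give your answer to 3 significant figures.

Wien's law gives T ∝ 1/λ_max, so T_S/T_Q = λ_Q/λ_S = 522/147 = 3.551.
Then L ∝ R²T⁴ gives L_S/L_Q = (0.750)² × (3.551)⁴ = 0.5625 × 159.0 = 89.44.

89.4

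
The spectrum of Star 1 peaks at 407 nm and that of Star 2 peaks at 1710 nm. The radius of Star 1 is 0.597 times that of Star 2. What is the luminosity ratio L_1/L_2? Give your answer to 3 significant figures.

Wien's law gives T ∝ 1/λ_max, so T_1/T_2 = λ_2/λ_1 = 1710/407 = 4.201.
Then L ∝ R²T⁴ gives L_1/L_2 = (0.597)² × (4.201)⁴ = 0.3564 × 311.6 = 111.1.

111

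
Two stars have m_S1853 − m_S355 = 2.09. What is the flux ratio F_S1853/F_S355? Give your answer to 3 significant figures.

F_S1853/F_S355 = 10^(−(m_S1853 − m_S355)/2.5) = 10^(-2.09/2.5) = 10^-0.836 = 0.1459.

0.146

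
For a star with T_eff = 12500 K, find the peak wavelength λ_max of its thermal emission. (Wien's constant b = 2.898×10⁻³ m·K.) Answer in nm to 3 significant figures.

232 nm

λ_max = b/T = 2.898×10⁻³ / 12500 = 2.32×10^-7 m = 231.8 nm.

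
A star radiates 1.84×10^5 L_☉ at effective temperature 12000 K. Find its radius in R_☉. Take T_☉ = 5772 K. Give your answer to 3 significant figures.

R/R_☉ = √(L/L_☉) / (T/T_☉)² = √(1.84×10^5) / (2.079)²
       = 429.0 / 4.322 = 99.24.

99.2 R_☉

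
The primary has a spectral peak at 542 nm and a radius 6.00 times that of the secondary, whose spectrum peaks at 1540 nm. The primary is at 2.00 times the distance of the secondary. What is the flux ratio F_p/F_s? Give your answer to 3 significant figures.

587

Wien's law: T_p/T_s = λ_s/λ_p = 1540/542 = 2.841.
L_p/L_s = (R_p/R_s)²(T_p/T_s)⁴ = (6.00)²(2.841)⁴ = 2346.
F_p/F_s = (L_p/L_s)/(d_p/d_s)² = 2346/(2.00)² = 586.6.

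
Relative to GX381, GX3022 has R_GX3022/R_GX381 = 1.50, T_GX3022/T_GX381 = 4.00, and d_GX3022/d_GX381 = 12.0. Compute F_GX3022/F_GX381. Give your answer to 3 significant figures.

L_GX3022/L_GX381 = (R_GX3022/R_GX381)²(T_GX3022/T_GX381)⁴ = (1.50)² × (4.00)⁴ = 576.0.
F_GX3022/F_GX381 = (L_GX3022/L_GX381)/(d_GX3022/d_GX381)² = 576.0 / (12.0)² = 4.000.

4.00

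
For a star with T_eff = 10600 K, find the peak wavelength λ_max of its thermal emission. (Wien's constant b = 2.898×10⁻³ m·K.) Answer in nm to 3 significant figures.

273 nm

λ_max = b/T = 2.898×10⁻³ / 10600 = 2.73×10^-7 m = 273.4 nm.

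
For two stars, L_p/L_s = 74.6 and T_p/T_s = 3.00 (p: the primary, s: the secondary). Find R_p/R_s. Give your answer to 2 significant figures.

0.96

L ∝ R²T⁴ gives R ∝ √L / T², so
R_p/R_s = √(74.6) / (3.00)² = 8.637 / 9.000 = 0.9597.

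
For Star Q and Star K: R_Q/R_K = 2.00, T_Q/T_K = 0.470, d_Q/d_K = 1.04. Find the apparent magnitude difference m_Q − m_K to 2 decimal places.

L_Q/L_K = (2.00)²(0.470)⁴ = 0.1952.
F_Q/F_K = (L_Q/L_K)/(d_Q/d_K)² = 0.1952/1.082 = 0.1805.
m_Q − m_K = −2.5 log₁₀(0.1805) = 1.86.

1.86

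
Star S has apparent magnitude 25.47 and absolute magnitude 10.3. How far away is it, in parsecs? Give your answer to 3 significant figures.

m − M = 5 log₁₀(d/10 pc)
25.47 − (10.3) = 15.17 = 5 log₁₀(d/10)
d = 10 × 10^(15.17/5) = 10 × 10^3.034 = 1.081×10^4 pc.

1.08×10^4 pc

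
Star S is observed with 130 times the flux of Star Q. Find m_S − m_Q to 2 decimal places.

m_S − m_Q = −2.5 log₁₀(F_S/F_Q) = −2.5 log₁₀(130) = −2.5 × (2.114) = -5.285.

-5.28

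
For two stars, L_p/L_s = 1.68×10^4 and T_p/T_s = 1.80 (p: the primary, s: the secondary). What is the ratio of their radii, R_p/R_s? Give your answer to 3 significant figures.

L ∝ R²T⁴ gives R ∝ √L / T², so
R_p/R_s = √(1.68×10^4) / (1.80)² = 129.6 / 3.240 = 40.00.

40.0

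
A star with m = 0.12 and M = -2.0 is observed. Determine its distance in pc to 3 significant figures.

26.5 pc

m − M = 5 log₁₀(d/10 pc)
0.12 − (-2.0) = 2.12 = 5 log₁₀(d/10)
d = 10 × 10^(2.12/5) = 10 × 10^0.424 = 26.55 pc.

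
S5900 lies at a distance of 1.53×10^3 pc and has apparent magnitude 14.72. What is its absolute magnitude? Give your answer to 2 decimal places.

M = m − 5 log₁₀(d/10 pc) = 14.72 − 5 log₁₀(1.53×10^3/10)
  = 14.72 − 5 × 2.185 = 14.72 − 10.92 = 3.80.

3.80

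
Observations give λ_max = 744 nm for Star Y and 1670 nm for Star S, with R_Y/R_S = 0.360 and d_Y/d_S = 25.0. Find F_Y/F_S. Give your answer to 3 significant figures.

Wien's law: T_Y/T_S = λ_S/λ_Y = 1670/744 = 2.245.
L_Y/L_S = (R_Y/R_S)²(T_Y/T_S)⁴ = (0.360)²(2.245)⁴ = 3.290.
F_Y/F_S = (L_Y/L_S)/(d_Y/d_S)² = 3.290/(25.0)² = 0.005264.

0.00526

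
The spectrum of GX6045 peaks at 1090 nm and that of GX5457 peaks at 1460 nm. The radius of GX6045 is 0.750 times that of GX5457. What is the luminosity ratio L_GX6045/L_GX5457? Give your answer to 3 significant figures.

Wien's law gives T ∝ 1/λ_max, so T_GX6045/T_GX5457 = λ_GX5457/λ_GX6045 = 1460/1090 = 1.339.
Then L ∝ R²T⁴ gives L_GX6045/L_GX5457 = (0.750)² × (1.339)⁴ = 0.5625 × 3.219 = 1.811.

1.81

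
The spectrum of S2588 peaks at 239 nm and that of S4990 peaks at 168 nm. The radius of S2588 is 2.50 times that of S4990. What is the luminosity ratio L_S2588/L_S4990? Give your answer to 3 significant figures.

1.53

Wien's law gives T ∝ 1/λ_max, so T_S2588/T_S4990 = λ_S4990/λ_S2588 = 168/239 = 0.7029.
Then L ∝ R²T⁴ gives L_S2588/L_S4990 = (2.50)² × (0.7029)⁴ = 6.250 × 0.2441 = 1.526.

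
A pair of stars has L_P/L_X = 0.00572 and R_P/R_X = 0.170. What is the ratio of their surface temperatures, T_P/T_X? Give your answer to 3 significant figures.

0.667

L ∝ R²T⁴ gives T ∝ (L/R²)^(1/4), so
T_P/T_X = (0.00572 / 0.170²)^(1/4) = (0.1979)^(1/4) = 0.6670.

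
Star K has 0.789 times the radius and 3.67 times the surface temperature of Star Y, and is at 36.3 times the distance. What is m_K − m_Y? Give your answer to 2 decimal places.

2.67

L_K/L_Y = (0.789)²(3.67)⁴ = 112.9.
F_K/F_Y = (L_K/L_Y)/(d_K/d_Y)² = 112.9/1318 = 0.08570.
m_K − m_Y = −2.5 log₁₀(0.08570) = 2.67.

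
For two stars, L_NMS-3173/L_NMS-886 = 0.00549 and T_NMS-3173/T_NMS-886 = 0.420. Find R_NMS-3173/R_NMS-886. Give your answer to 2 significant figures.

L ∝ R²T⁴ gives R ∝ √L / T², so
R_NMS-3173/R_NMS-886 = √(0.00549) / (0.420)² = 0.07409 / 0.1764 = 0.4200.

0.42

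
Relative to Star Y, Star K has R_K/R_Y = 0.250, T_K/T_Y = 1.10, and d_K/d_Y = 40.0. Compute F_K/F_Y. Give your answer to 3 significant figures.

5.72×10^-5

L_K/L_Y = (R_K/R_Y)²(T_K/T_Y)⁴ = (0.250)² × (1.10)⁴ = 0.09151.
F_K/F_Y = (L_K/L_Y)/(d_K/d_Y)² = 0.09151 / (40.0)² = 5.719×10^-5.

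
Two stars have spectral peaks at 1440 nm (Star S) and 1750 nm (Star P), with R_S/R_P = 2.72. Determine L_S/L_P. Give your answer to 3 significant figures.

16.1

Wien's law gives T ∝ 1/λ_max, so T_S/T_P = λ_P/λ_S = 1750/1440 = 1.215.
Then L ∝ R²T⁴ gives L_S/L_P = (2.72)² × (1.215)⁴ = 7.398 × 2.181 = 16.14.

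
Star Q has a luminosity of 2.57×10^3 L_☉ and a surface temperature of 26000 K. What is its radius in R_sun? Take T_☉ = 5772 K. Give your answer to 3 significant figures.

R/R_☉ = √(L/L_☉) / (T/T_☉)² = √(2.57×10^3) / (4.505)²
       = 50.70 / 20.29 = 2.498.

2.50 R_sun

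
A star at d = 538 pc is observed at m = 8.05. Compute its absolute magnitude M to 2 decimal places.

-0.60

M = m − 5 log₁₀(d/10 pc) = 8.05 − 5 log₁₀(538/10)
  = 8.05 − 5 × 1.731 = 8.05 − 8.65 = -0.60.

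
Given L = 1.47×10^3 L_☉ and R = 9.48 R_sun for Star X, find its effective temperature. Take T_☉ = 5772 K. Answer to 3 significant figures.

1.16×10^4 K

T/T_☉ = (L/L_☉)^(1/4) / (R/R_☉)^(1/2)
T = 5772 × (1.47×10^3)^(1/4) / √(9.48) = 5772 × 6.192 / 3.079 = 1.161×10^4 K.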